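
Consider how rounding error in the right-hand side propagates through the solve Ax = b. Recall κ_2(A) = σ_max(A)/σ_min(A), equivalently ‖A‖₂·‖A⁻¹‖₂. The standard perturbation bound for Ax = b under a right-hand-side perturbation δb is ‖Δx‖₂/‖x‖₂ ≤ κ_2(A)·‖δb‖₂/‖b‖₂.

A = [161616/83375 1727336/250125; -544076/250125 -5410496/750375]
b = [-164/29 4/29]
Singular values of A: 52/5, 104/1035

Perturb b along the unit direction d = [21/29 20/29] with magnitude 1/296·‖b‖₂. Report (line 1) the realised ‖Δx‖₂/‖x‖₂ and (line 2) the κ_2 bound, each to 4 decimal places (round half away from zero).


largest singular value 52/5, smallest 104/1035
κ_2(A) = (52/5) / (104/1035) = 103.5000
κ_2(A)·‖δb‖/‖b‖ = 0.3497
solve Ax = b  →  x = [38.1077 -11.5154]
‖b‖ = 5.6569, ‖x‖ = 39.8096
Δx = A⁻¹·δb where δb = 1/296·5.6569·d; ‖Δx‖ = 0.1902
realised ‖Δx‖/‖x‖ = 0.0048
so the bound overstates the realised error by a factor of ≈ 73.1890 (computed from the unrounded values)

0.0048
0.3497


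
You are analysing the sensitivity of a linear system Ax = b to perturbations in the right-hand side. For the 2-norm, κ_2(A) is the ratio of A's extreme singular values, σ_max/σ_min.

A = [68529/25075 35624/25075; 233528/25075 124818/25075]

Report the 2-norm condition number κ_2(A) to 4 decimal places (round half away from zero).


AᵀA = [94770481/1006009 50543640/1006009; 50543640/1006009 26957764/1006009]; tr = 421205/3481, det = 484/3481
char-poly roots: 121 and 4/3481
κ = σ_max/σ_min = 11/(2/59) = 324.5000

324.5000


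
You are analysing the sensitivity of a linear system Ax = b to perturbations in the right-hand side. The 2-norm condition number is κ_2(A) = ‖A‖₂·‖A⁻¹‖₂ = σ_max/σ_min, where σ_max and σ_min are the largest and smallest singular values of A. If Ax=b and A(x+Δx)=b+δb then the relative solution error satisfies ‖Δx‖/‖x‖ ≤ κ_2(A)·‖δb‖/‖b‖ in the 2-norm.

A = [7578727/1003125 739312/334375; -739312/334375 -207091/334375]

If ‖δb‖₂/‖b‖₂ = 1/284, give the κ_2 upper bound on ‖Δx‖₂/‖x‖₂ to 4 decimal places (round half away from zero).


form AᵀA = [19954029773/322003125 1939954688/107334375; 1939954688/107334375 188630053/35778125] with trace 173213602/2576025 and determinant 2825761/64400625
eigenvalues of AᵀA: λ = (tr ± √(tr²−4·det))/2 = 1681/25, 1681/2576025
κ_2(A) = √(λ_max/λ_min) = √((1681/25) / (1681/2576025)) = 321.0000
κ_2(A)·‖δb‖/‖b‖ = 1.1303

1.1303


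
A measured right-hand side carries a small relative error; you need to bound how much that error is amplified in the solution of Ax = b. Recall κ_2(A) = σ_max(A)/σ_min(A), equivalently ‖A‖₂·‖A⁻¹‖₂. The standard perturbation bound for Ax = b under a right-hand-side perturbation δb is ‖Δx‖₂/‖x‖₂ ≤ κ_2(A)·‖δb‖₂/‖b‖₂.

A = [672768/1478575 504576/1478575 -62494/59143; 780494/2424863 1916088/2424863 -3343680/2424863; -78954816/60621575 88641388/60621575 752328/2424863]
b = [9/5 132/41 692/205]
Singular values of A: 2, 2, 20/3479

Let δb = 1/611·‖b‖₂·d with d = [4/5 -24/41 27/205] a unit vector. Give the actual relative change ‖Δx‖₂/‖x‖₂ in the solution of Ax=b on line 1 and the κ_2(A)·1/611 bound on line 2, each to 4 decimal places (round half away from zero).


0.5694
0.5694

from the listed singular values, σ₁ = 2, σ_n = 20/3479
κ = σ_max/σ_min = 2/(20/3479) = 347.9000
κ_2(A)·‖δb‖/‖b‖ = 0.5694
solve Ax = b  →  x = [-0.6353 2.0235 -1.3235]
2-norm of b is 5.0000; of x, 2.5000
with δb = [0.0065 -0.0048 0.0011], A·Δx = δb → ‖Δx‖ = 1.4235
realised ‖Δx‖/‖x‖ = 0.5694
realised/bound = 1 exactly: the bound is attained for this b and d


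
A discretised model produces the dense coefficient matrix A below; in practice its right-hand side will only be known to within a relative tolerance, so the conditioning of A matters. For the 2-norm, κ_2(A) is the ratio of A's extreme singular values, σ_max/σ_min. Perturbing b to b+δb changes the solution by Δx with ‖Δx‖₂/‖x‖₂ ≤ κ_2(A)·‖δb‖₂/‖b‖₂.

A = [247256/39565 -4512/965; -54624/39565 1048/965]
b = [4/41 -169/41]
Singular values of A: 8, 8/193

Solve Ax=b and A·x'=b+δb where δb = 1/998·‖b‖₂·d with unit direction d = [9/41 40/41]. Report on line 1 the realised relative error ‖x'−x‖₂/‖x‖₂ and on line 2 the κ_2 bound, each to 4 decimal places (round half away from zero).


0.0010
0.1934

from the listed singular values, σ₁ = 8, σ_n = 8/193
κ_2(A) = 8 / (8/193) = 193.0000
κ_2(A)·‖δb‖/‖b‖ = 0.1934
solve Ax = b  →  x = [-57.8000 -77.2750]
‖b‖₂ = 4.1231 and ‖x‖₂ = 96.5001
Δx = A⁻¹·δb where δb = 1/998·4.1231·d; ‖Δx‖ = 0.0997
relative error = 0.0010
realised/bound (from unrounded values) ≈ 0.0053


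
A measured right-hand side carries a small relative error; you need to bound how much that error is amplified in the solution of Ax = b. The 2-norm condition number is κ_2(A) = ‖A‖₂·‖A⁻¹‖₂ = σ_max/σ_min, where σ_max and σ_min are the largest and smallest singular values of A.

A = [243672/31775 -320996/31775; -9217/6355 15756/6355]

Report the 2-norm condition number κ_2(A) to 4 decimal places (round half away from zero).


form AᵀA = [36585289/600625 -48690252/600625; -48690252/600625 64987936/600625] with trace 4062929/24025 and determinant 456976/24025
char-poly roots: 169 and 2704/24025
σ_max=√169=13, σ_min=√(2704/24025)=(52/155) → κ = 38.7500

38.7500


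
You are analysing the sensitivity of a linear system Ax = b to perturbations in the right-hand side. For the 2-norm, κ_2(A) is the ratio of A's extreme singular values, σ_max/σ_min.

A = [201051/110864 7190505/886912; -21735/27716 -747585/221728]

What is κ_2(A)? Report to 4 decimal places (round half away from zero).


M = AᵀA = [283905729/72726784 10092534795/581814272; 10092534795/581814272 358849085625/4654514176]. tr(M)=224282601/2768896, det(M)=164025/2768896
char-poly roots: 81 and 2025/2768896
κ_2(A) = √(λ_max/λ_min) = √(81 / (2025/2768896)) = 332.8000

332.8000


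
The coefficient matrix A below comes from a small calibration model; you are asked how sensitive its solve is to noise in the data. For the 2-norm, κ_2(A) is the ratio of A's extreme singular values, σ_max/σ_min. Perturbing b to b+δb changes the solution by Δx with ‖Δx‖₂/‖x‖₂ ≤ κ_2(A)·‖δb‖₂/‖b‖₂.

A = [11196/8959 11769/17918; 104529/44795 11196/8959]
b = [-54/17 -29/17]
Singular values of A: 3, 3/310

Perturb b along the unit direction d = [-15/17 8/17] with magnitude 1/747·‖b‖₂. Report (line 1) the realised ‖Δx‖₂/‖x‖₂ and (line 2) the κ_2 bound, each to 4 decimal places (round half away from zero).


0.0024
0.4150

largest singular value 3, smallest 3/310
κ_2(A) = 3 / (3/310) = 310.0000
perturbation bound = 310.0000·1/747 = 0.4150
solve Ax = b  →  x = [-98.1373 181.8824]
‖b‖ = 3.6056, ‖x‖ = 206.6691
δb = ε·‖b‖·d = [-0.0043 0.0023]; solving A·Δx = δb gives ‖Δx‖ = 0.4988
relative error = 0.0024
so the bound overstates the realised error by a factor of ≈ 171.9591 (computed from the unrounded values)


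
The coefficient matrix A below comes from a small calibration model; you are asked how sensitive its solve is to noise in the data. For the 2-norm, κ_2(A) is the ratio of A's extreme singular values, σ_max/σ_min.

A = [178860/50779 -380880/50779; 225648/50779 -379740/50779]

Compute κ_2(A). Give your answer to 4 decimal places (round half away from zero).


AᵀA = [98582544/3066001 -182891520/3066001; -182891520/3066001 343962000/3066001]; tr = 1531296/10609, det = 518400/10609
char-poly roots: 144 and 3600/10609
σ_max=√144=12, σ_min=√(3600/10609)=(60/103) → κ = 20.6000

20.6000


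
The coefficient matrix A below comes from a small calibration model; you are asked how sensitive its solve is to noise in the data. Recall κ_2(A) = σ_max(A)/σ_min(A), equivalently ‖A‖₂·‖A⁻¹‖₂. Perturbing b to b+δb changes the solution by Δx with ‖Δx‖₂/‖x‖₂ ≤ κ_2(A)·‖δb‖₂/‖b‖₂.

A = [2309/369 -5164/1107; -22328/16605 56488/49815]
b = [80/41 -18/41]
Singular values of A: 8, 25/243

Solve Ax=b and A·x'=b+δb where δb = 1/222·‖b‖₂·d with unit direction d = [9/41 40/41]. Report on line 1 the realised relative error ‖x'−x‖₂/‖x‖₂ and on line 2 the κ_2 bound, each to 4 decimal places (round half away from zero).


σ_max = 8, σ_min = 25/243
condition number: 8 ÷ (25/243) = 77.7600
perturbation bound = 77.7600·1/222 = 0.3503
solve Ax = b  →  x = [0.2000 -0.1500]
2-norm of b is 2.0000; of x, 0.2500
Δx = A⁻¹·δb where δb = 1/222·2.0000·d; ‖Δx‖ = 0.0876
dividing the unrounded norms, ‖Δx‖/‖x‖ = 0.3503
realised/bound = 1 exactly: the bound is attained for this b and d

0.3503
0.3503


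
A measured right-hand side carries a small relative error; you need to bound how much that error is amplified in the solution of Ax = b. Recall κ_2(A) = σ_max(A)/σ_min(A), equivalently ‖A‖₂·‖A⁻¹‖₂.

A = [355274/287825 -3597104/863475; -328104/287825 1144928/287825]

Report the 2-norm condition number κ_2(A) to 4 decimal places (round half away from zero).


223.3125

form AᵀA = [278087812/98505625 -2859600352/295516875; -2859600352/295516875 29413672192/886550625] with trace 51066340/1418481 and determinant 4096/157609
eigenvalues of AᵀA: λ = (tr ± √(tr²−4·det))/2 = 36, 1024/1418481
κ = σ_max/σ_min = 6/(32/1191) = 223.3125


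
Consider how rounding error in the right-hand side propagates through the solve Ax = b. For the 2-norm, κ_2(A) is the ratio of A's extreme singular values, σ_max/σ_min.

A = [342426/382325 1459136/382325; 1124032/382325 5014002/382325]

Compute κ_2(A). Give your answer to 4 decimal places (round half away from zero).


373.0000

form AᵀA = [2209125604/233875849 9816871680/233875849; 9816871680/233875849 43630870276/233875849] with trace 27269480/139129 and determinant 38416/139129
char-poly roots: 196 and 196/139129
κ = σ_max/σ_min = 14/(14/373) = 373.0000


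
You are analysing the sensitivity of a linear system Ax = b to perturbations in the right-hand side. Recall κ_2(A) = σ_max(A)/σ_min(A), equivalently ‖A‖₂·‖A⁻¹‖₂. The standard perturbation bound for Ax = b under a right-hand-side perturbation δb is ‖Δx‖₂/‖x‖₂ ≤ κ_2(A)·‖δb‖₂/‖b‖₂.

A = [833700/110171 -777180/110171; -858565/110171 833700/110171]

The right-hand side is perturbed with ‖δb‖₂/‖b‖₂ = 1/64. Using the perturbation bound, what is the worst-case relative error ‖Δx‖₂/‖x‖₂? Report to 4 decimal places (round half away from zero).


M = AᵀA = [1702960225/14432401 -1621546500/14432401; -1621546500/14432401 1544666400/14432401]. tr(M)=3861625/17161, det(M)=90000/17161
λ_max, λ_min = (3861625/17161 ± √14905969680625/294499921)/2 = 225, 400/17161
κ = σ_max/σ_min = 15/(20/131) = 98.2500
κ_2(A)·‖δb‖/‖b‖ = 1.5352

1.5352


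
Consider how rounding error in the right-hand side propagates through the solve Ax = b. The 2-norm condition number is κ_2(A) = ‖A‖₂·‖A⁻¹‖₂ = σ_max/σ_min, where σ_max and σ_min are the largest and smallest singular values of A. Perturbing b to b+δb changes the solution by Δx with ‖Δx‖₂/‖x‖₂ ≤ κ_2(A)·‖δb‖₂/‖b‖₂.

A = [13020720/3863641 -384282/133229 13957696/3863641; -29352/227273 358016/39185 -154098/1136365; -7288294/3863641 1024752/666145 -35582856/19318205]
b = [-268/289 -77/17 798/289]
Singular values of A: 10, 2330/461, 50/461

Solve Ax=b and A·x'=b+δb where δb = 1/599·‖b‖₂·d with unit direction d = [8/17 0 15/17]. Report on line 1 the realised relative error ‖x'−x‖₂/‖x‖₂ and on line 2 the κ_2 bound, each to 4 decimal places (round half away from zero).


from the listed singular values, σ₁ = 10, σ_n = 50/461
κ = σ_max/σ_min = 10/(50/461) = 92.2000
perturbation bound = 92.2000·1/599 = 0.1539
solve Ax = b  →  x = [-13.8191 -0.5096 12.2279]
‖b‖ = 5.3852, ‖x‖ = 18.4594
δb = ε·‖b‖·d = [0.0042 0.0000 0.0079]; solving A·Δx = δb gives ‖Δx‖ = 0.0829
relative error = 0.0045
so the bound overstates the realised error by a factor of ≈ 34.2783 (computed from the unrounded values)

0.0045
0.1539


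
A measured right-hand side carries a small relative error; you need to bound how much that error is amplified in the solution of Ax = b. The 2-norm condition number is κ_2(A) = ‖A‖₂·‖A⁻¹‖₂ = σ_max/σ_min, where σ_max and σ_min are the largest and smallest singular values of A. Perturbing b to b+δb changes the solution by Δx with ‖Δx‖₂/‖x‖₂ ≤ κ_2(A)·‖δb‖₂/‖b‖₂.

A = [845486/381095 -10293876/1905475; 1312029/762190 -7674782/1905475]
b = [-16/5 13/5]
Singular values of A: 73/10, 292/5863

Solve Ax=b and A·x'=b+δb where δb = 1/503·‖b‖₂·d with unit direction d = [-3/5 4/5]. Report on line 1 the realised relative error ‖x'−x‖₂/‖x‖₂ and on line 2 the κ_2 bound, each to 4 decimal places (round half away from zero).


σ_max = 73/10, σ_min = 292/5863
condition number: (73/10) ÷ (292/5863) = 146.5750
κ_2(A)·‖δb‖/‖b‖ = 0.2914
solve Ax = b  →  x = [74.0843 31.0169]
‖b‖ = 4.1231, ‖x‖ = 80.3152
Δx = A⁻¹·δb where δb = 1/503·4.1231·d; ‖Δx‖ = 0.1646
dividing the unrounded norms, ‖Δx‖/‖x‖ = 0.0020
so the bound overstates the realised error by a factor of ≈ 142.1988 (computed from the unrounded values)

0.0020
0.2914


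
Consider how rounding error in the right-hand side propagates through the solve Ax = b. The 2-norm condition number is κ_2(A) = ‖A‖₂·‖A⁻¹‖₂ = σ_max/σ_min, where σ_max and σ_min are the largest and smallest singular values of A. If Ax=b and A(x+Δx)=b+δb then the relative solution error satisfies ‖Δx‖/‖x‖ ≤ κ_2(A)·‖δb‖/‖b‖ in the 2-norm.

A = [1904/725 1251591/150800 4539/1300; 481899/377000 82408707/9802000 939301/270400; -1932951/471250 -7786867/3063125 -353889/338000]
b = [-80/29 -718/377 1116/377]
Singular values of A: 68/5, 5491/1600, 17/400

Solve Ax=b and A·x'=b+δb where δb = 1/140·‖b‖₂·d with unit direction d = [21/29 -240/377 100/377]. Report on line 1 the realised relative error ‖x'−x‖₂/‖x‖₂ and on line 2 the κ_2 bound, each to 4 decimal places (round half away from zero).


σ_max = 68/5, σ_min = 17/400
condition number: (68/5) ÷ (17/400) = 320.0000
bound on ‖Δx‖/‖x‖: κ·ε = 320.0000·1/140 = 2.2857
solve Ax = b  →  x = [-0.6418 -0.1100 -0.0458]
‖b‖ = 4.4721, ‖x‖ = 0.6528
Δx = A⁻¹·δb where δb = 1/140·4.4721·d; ‖Δx‖ = 0.7516
realised ‖Δx‖/‖x‖ = 1.1514
so the bound overstates the realised error by a factor of ≈ 1.9852 (computed from the unrounded values)

1.1514
2.2857


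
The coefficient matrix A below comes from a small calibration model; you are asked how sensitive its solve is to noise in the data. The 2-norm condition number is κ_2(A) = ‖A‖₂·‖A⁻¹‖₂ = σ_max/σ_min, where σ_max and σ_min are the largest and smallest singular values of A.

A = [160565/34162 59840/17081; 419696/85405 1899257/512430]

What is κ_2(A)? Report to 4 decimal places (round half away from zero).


form AᵀA = [1604169929/34692100 902334296/26019075; 902334296/26019075 8121189289/312228900] with trace 451174373/6244578 and determinant 2088025/49956624
λ_max, λ_min = (451174373/6244578 ± √50887948858613476/9748688599521)/2 = 289/4, 7225/12489156
σ_max=√(289/4)=(17/2), σ_min=√(7225/12489156)=(85/3534) → κ = 353.4000

353.4000


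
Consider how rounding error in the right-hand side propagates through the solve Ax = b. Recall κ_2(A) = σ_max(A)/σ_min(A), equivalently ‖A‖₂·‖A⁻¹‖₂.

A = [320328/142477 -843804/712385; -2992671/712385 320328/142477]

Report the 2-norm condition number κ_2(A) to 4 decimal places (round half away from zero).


form AᵀA = [39866195169/1756029025 -850470840/70241161; -850470840/70241161 11339985744/1756029025] with trace 177184017/6076225 and determinant 944784/151905625
solving λ² − 177184017/6076225·λ + 944784/151905625 = 0 gives λ = 729/25, 1296/6076225
σ_max=√(729/25)=(27/5), σ_min=√(1296/6076225)=(36/2465) → κ = 369.7500

369.7500


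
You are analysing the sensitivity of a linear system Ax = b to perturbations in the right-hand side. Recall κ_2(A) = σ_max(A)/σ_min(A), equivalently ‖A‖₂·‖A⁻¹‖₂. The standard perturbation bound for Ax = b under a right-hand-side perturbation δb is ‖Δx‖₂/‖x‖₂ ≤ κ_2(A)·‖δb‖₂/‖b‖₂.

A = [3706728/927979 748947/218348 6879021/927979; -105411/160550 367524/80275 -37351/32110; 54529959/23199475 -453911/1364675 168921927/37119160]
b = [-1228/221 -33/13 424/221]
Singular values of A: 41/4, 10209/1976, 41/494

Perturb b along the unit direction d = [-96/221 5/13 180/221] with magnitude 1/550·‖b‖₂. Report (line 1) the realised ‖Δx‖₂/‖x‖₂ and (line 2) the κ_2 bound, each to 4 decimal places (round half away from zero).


from the listed singular values, σ₁ = 41/4, σ_n = 41/494
κ = σ_max/σ_min = (41/4)/(41/494) = 123.5000
κ_2(A)·‖δb‖/‖b‖ = 0.2245
solve Ax = b  →  x = [-31.9681 -0.8525 16.8708]
2-norm of b is 6.4031; of x, 36.1567
re-solving with b+δb shifts x by Δx of norm 0.1403
realised ‖Δx‖/‖x‖ = 0.0039
so the bound overstates the realised error by a factor of ≈ 57.8790 (computed from the unrounded values)

0.0039
0.2245


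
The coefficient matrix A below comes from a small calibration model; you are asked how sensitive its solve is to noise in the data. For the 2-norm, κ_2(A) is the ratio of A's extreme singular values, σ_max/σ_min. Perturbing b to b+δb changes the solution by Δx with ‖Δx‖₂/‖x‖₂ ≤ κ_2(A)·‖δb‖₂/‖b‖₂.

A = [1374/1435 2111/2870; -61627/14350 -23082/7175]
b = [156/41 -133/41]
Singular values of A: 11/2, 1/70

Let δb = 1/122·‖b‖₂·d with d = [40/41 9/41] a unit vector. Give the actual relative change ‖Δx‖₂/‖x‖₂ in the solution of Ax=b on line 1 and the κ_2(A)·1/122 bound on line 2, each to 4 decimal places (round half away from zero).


largest singular value 11/2, smallest 1/70
condition number: (11/2) ÷ (1/70) = 385.0000
worst-case relative error ≤ 385.0000 × 1/122 = 3.1557
solve Ax = b  →  x = [-125.4182 168.4364]
‖b‖ = 5.0000, ‖x‖ = 210.0013
Δx = A⁻¹·δb where δb = 1/122·5.0000·d; ‖Δx‖ = 2.8689
dividing the unrounded norms, ‖Δx‖/‖x‖ = 0.0137
realised/bound (from unrounded values) ≈ 0.0043

0.0137
3.1557


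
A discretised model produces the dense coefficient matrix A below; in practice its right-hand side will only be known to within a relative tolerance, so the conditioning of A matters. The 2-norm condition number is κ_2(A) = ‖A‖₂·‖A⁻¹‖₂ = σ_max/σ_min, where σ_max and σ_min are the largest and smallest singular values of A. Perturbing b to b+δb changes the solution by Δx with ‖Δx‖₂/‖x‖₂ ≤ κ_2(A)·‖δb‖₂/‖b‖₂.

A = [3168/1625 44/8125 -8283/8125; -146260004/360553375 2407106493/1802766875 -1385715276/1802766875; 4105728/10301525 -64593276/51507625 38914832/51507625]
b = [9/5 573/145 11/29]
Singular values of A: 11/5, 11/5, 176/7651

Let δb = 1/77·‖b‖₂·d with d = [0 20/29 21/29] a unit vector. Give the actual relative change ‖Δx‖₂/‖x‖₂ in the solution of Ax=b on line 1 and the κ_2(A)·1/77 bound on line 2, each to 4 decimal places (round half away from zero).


0.0189
1.2420

from the listed singular values, σ₁ = 11/5, σ_n = 176/7651
κ = σ_max/σ_min = (11/5)/(176/7651) = 95.6375
perturbation bound = 95.6375·1/77 = 1.2420
solve Ax = b  →  x = [50.5791 73.2157 95.3483]
‖b‖ = 4.3589, ‖x‖ = 130.4227
re-solving with b+δb shifts x by Δx of norm 2.4609
realised ‖Δx‖/‖x‖ = 0.0189
so the bound overstates the realised error by a factor of ≈ 65.8262 (computed from the unrounded values)


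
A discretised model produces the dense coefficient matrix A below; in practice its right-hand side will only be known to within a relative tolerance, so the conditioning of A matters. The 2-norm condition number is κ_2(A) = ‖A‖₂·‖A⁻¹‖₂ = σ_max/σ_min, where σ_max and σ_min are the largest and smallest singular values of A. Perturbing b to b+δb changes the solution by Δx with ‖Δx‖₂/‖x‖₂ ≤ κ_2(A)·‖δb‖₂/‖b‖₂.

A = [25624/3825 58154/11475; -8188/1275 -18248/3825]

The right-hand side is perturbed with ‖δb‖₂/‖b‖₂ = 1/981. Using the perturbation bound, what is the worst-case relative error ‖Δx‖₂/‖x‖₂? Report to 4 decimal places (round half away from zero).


0.2339

M = AᵀA = [1259979472/14630625 2834869712/43891875; 2834869712/43891875 6378793252/131675625]. tr(M)=141748868/1053405, det(M)=45265984/131675625
λ_max, λ_min = (141748868/1053405 ± √502280392750935184/27741552350625)/2 = 3364/25, 13456/5267025
σ_max=√(3364/25)=(58/5), σ_min=√(13456/5267025)=(116/2295) → κ = 229.5000
worst-case relative error ≤ 229.5000 × 1/981 = 0.2339


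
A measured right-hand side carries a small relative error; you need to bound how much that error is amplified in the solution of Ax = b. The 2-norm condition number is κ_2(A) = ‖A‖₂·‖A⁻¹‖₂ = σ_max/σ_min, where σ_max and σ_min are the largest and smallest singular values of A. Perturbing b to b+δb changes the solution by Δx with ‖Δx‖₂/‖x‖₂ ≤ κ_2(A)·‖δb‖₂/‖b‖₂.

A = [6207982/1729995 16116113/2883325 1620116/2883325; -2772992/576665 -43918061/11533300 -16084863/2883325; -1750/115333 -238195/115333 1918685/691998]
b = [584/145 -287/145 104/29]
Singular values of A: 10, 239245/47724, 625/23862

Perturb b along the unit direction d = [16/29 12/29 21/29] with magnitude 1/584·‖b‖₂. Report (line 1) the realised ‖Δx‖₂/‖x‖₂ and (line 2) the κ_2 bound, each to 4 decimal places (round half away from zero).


0.0025
0.6538

from the listed singular values, σ₁ = 10, σ_n = 625/23862
κ_2(A) = 10 / (625/23862) = 381.7920
κ_2(A)·‖δb‖/‖b‖ = 0.6538
solve Ax = b  →  x = [-121.9334 73.4404 55.3296]
‖b‖₂ = 5.7446 and ‖x‖₂ = 152.7175
δb = ε·‖b‖·d = [0.0054 0.0041 0.0071]; solving A·Δx = δb gives ‖Δx‖ = 0.3756
relative error = 0.0025
so the bound overstates the realised error by a factor of ≈ 265.8470 (computed from the unrounded values)


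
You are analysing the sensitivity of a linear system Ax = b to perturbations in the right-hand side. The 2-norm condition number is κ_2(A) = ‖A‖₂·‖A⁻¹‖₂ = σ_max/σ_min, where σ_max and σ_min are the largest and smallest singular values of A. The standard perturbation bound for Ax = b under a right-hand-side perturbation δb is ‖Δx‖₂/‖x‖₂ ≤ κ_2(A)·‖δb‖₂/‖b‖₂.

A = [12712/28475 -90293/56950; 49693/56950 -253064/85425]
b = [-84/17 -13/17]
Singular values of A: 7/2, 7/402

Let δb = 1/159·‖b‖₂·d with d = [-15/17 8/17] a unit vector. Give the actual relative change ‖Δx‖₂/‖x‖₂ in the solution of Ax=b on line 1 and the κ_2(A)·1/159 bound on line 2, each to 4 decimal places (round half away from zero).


0.0079
1.2642

from the listed singular values, σ₁ = 7/2, σ_n = 7/402
κ = σ_max/σ_min = (7/2)/(7/402) = 201.0000
worst-case relative error ≤ 201.0000 × 1/159 = 1.2642
solve Ax = b  →  x = [220.2857 65.1429]
‖b‖ = 5.0000, ‖x‖ = 229.7159
Δx = A⁻¹·δb where δb = 1/159·5.0000·d; ‖Δx‖ = 1.8059
dividing the unrounded norms, ‖Δx‖/‖x‖ = 0.0079
realised/bound (from unrounded values) ≈ 0.0062


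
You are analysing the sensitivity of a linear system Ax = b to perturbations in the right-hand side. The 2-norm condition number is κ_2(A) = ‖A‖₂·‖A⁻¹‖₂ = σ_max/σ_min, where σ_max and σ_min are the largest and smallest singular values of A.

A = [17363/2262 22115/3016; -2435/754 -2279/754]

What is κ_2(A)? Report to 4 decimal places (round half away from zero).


form AᵀA = [1049813/15138 2666125/40368; 2666125/40368 3385649/53824] with trace 76177/576 and determinant 529/2304
eigenvalues of AᵀA: λ = (tr ± √(tr²−4·det))/2 = 529/4, 1/576
κ_2(A) = √(λ_max/λ_min) = √((529/4) / (1/576)) = 276.0000

276.0000


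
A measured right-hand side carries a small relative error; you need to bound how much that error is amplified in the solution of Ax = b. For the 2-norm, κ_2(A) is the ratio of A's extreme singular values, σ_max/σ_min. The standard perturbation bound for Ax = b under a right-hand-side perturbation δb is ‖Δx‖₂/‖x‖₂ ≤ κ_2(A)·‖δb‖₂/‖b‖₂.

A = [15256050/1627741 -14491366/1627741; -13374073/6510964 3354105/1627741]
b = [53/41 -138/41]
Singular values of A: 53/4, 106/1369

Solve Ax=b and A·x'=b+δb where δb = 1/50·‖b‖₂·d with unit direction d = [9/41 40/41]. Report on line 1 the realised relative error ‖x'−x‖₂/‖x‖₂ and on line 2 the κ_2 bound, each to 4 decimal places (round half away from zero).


0.0240
3.4225

from the listed singular values, σ₁ = 53/4, σ_n = 106/1369
κ_2(A) = (53/4) / (106/1369) = 171.1250
κ_2(A)·‖δb‖/‖b‖ = 3.4225
solve Ax = b  →  x = [-26.6116 -28.1610]
2-norm of b is 3.6056; of x, 38.7456
Δx = A⁻¹·δb where δb = 1/50·3.6056·d; ‖Δx‖ = 0.9313
dividing the unrounded norms, ‖Δx‖/‖x‖ = 0.0240
so the bound overstates the realised error by a factor of ≈ 142.3857 (computed from the unrounded values)


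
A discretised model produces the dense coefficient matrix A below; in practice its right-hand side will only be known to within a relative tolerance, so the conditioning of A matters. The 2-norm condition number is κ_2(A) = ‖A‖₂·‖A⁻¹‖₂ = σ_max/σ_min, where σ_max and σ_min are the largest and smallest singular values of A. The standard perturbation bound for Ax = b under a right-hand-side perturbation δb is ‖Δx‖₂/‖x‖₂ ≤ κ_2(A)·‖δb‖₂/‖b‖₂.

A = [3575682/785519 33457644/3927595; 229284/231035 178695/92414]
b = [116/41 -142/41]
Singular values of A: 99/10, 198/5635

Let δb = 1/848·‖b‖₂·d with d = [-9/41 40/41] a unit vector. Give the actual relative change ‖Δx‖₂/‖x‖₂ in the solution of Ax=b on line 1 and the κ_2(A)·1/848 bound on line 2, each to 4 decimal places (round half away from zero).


largest singular value 99/10, smallest 198/5635
κ = σ_max/σ_min = (99/10)/(198/5635) = 281.7500
κ_2(A)·‖δb‖/‖b‖ = 0.3323
solve Ax = b  →  x = [100.5407 -53.3928]
2-norm of b is 4.4721; of x, 113.8386
re-solving with b+δb shifts x by Δx of norm 0.1501
realised ‖Δx‖/‖x‖ = 0.0013
realised/bound (from unrounded values) ≈ 0.0040

0.0013
0.3323


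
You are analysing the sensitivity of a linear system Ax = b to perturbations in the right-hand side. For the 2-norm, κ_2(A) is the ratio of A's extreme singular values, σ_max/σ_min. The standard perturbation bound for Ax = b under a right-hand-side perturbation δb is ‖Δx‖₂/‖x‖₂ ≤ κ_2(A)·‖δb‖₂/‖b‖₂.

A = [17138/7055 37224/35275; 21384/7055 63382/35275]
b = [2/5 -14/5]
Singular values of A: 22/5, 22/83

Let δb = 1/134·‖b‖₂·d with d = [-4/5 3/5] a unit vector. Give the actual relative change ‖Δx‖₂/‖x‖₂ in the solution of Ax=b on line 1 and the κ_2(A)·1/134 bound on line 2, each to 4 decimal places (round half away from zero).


0.0105
0.1239

from the listed singular values, σ₁ = 22/5, σ_n = 22/83
condition number: (22/5) ÷ (22/83) = 16.6000
κ_2(A)·‖δb‖/‖b‖ = 0.1239
solve Ax = b  →  x = [3.1497 -6.8717]
2-norm of b is 2.8284; of x, 7.5591
Δx = A⁻¹·δb where δb = 1/134·2.8284·d; ‖Δx‖ = 0.0796
dividing the unrounded norms, ‖Δx‖/‖x‖ = 0.0105
realised/bound (from unrounded values) ≈ 0.0850


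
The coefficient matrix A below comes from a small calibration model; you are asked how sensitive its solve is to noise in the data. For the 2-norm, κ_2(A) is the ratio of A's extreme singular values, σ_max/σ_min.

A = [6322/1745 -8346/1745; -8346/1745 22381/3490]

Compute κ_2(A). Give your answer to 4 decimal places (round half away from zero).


279.2000

AᵀA = [4384936/121801 -5846373/121801; -5846373/121801 31181281/487204]; tr = 48721025/487204, det = 15625/121801
λ_max, λ_min = (48721025/487204 ± √2373616476050625/237367737616)/2 = 100, 625/487204
κ = σ_max/σ_min = 10/(25/698) = 279.2000


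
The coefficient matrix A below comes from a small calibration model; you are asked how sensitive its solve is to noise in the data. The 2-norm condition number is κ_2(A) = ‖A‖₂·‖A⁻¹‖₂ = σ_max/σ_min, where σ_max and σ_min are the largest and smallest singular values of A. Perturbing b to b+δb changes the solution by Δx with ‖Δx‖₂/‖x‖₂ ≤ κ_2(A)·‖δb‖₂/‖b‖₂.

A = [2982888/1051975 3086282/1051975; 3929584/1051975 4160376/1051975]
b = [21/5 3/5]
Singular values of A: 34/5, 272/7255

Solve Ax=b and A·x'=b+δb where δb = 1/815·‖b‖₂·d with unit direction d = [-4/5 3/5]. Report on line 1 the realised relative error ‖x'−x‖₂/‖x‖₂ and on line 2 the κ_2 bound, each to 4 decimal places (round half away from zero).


0.0017
0.2225

from the listed singular values, σ₁ = 34/5, σ_n = 272/7255
κ = σ_max/σ_min = (34/5)/(272/7255) = 181.3750
bound on ‖Δx‖/‖x‖: κ·ε = 181.3750·1/815 = 0.2225
solve Ax = b  →  x = [58.2486 -54.8656]
‖b‖₂ = 4.2426 and ‖x‖₂ = 80.0196
δb = ε·‖b‖·d = [-0.0042 0.0031]; solving A·Δx = δb gives ‖Δx‖ = 0.1389
dividing the unrounded norms, ‖Δx‖/‖x‖ = 0.0017
realised/bound (from unrounded values) ≈ 0.0078


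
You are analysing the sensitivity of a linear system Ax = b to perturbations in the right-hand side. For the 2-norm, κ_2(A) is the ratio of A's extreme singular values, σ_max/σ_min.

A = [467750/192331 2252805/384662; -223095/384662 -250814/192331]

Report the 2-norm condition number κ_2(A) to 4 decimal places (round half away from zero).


187.6400

AᵀA = [550227025/88021924 330072840/22005481; 330072840/22005481 3168804889/88021924]; tr = 1859515957/44010962, det = 17850625/352087696
λ_max, λ_min = (1859515957/44010962 ± √864351695687087556/484241194041361)/2 = 169/4, 105625/88021924
κ_2(A) = √(λ_max/λ_min) = √((169/4) / (105625/88021924)) = 187.6400


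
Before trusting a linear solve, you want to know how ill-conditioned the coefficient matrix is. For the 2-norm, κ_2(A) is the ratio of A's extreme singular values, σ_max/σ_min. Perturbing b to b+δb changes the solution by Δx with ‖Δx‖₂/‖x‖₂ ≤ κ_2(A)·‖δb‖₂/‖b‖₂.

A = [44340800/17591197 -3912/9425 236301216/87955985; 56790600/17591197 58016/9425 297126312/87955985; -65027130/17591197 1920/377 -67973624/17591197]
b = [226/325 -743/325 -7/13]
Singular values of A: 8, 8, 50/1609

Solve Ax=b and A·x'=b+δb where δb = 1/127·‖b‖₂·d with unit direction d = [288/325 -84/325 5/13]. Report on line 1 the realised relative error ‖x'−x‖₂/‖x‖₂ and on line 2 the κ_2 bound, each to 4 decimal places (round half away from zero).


0.0193
2.0271

from the listed singular values, σ₁ = 8, σ_n = 50/1609
κ_2(A) = 8 / (50/1609) = 257.4400
κ_2(A)·‖δb‖/‖b‖ = 2.0271
solve Ax = b  →  x = [-23.3592 -0.2672 22.1338]
2-norm of b is 2.4495; of x, 32.1812
re-solving with b+δb shifts x by Δx of norm 0.6207
dividing the unrounded norms, ‖Δx‖/‖x‖ = 0.0193
realised/bound (from unrounded values) ≈ 0.0095


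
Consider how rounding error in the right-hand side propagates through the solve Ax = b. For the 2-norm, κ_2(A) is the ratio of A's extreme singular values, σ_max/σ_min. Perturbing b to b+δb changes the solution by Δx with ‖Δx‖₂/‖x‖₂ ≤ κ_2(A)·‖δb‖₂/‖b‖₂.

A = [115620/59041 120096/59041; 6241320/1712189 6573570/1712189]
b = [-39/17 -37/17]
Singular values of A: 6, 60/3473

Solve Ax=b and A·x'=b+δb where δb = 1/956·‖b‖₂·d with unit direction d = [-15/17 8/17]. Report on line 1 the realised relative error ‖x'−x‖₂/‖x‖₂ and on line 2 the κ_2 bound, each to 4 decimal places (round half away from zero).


0.0033
0.3633

from the listed singular values, σ₁ = 6, σ_n = 60/3473
condition number: 6 ÷ (60/3473) = 347.3000
worst-case relative error ≤ 347.3000 × 1/956 = 0.3633
solve Ax = b  →  x = [-42.2603 39.5575]
‖b‖₂ = 3.1623 and ‖x‖₂ = 57.8855
δb = ε·‖b‖·d = [-0.0029 0.0016]; solving A·Δx = δb gives ‖Δx‖ = 0.1915
realised ‖Δx‖/‖x‖ = 0.0033
realised/bound (from unrounded values) ≈ 0.0091


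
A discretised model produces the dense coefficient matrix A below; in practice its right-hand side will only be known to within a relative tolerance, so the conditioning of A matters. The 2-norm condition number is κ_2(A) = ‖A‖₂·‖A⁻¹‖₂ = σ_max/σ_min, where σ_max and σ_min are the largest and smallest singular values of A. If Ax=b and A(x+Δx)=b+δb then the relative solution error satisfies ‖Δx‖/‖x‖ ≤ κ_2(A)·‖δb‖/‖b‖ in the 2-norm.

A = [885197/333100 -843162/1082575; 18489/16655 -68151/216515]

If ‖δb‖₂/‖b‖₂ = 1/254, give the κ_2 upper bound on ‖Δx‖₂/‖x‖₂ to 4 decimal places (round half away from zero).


1.2590

M = AᵀA = [920310977209/110955610000 -33552648339/13869451250; -33552648339/13869451250 4893704901/6934725625]. tr(M)=1597776409/177528976, det(M)=140625/177528976
char-poly roots: 9 and 15625/177528976
σ_max=√9=3, σ_min=√(15625/177528976)=(125/13324) → κ = 319.7760
worst-case relative error ≤ 319.7760 × 1/254 = 1.2590


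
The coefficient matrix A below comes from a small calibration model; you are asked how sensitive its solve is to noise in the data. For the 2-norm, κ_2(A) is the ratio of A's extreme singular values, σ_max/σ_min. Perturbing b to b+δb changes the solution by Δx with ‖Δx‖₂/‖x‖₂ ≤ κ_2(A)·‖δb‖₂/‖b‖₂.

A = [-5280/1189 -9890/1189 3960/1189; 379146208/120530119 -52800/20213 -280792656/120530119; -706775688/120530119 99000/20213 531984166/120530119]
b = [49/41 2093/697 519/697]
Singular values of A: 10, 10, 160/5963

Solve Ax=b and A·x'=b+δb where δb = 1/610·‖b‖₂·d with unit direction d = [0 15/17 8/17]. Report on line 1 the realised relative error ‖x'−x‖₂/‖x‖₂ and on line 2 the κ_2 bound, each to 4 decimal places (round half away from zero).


0.0018
0.6110

largest singular value 10, smallest 160/5963
κ = σ_max/σ_min = 10/(160/5963) = 372.6875
perturbation bound = 372.6875·1/610 = 0.6110
solve Ax = b  →  x = [67.0810 -0.1414 89.4471]
2-norm of b is 3.3166; of x, 111.8063
δb = ε·‖b‖·d = [0.0000 0.0048 0.0026]; solving A·Δx = δb gives ‖Δx‖ = 0.2026
dividing the unrounded norms, ‖Δx‖/‖x‖ = 0.0018
realised/bound (from unrounded values) ≈ 0.0030


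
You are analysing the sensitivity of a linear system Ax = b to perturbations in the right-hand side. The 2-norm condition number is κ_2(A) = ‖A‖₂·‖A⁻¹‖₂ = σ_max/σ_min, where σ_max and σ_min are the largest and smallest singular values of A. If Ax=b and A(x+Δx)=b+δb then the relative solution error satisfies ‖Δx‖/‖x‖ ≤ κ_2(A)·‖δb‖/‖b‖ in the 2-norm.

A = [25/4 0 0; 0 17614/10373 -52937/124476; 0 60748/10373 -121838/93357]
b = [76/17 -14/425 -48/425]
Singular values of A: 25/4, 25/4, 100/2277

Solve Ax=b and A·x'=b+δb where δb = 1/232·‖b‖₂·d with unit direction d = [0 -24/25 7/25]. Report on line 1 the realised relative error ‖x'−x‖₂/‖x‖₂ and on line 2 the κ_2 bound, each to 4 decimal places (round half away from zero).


0.6134
0.6134

largest singular value 25/4, smallest 100/2277
condition number: (25/4) ÷ (100/2277) = 142.3125
worst-case relative error ≤ 142.3125 × 1/232 = 0.6134
solve Ax = b  →  x = [0.7153 -0.0184 0.0041]
‖b‖ = 4.4721, ‖x‖ = 0.7155
with δb = [0.0000 -0.0185 0.0054], A·Δx = δb → ‖Δx‖ = 0.4389
realised ‖Δx‖/‖x‖ = 0.6134
so the bound is sharp here: realised error equals the bound


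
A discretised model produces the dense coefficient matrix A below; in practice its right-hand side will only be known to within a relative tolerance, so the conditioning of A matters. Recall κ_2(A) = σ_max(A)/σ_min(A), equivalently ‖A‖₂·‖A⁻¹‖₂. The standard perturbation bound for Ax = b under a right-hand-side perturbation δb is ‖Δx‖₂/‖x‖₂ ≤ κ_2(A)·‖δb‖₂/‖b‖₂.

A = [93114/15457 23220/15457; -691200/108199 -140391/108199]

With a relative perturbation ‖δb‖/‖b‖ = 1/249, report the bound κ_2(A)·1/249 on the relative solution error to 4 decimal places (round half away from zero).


AᵀA = [1073243844/13920361 241357320/13920361; 241357320/13920361 54850041/13920361]; tr = 671085/8281, det = 26244/8281
eigenvalues of AᵀA: λ = (tr ± √(tr²−4·det))/2 = 81, 324/8281
κ = σ_max/σ_min = 9/(18/91) = 45.5000
perturbation bound = 45.5000·1/249 = 0.1827

0.1827


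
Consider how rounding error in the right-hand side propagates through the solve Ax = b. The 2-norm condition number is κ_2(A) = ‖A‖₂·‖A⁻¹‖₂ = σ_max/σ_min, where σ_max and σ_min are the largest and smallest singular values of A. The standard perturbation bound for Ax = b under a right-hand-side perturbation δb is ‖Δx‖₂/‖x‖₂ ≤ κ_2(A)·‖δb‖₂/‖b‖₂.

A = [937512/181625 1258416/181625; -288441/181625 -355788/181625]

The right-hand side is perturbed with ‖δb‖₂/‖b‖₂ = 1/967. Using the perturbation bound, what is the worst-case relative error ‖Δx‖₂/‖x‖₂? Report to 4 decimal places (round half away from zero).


0.0939

M = AᵀA = [1539403137/52780225 2051846316/52780225; 2051846316/52780225 2736313488/52780225]. tr(M)=171028665/2111209, det(M)=1679616/2111209
λ_max, λ_min = (171028665/2111209 ± √29236620170019249/4457203441681)/2 = 81, 20736/2111209
κ = σ_max/σ_min = 9/(144/1453) = 90.8125
perturbation bound = 90.8125·1/967 = 0.0939


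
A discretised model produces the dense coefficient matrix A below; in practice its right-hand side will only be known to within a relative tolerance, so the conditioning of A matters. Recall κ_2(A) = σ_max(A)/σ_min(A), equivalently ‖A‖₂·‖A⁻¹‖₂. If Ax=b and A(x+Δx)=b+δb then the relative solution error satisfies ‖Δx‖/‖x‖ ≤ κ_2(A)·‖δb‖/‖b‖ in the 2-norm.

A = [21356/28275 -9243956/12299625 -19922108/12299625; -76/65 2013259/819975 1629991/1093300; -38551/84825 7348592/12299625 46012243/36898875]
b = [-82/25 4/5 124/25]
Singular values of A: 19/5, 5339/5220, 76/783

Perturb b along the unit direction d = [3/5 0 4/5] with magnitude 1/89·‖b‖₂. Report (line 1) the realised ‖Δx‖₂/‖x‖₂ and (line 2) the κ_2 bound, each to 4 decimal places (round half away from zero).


0.0331
0.4399

from the listed singular values, σ₁ = 19/5, σ_n = 76/783
κ_2(A) = (19/5) / (76/783) = 39.1500
κ_2(A)·‖δb‖/‖b‖ = 0.4399
solve Ax = b  →  x = [18.6154 3.7453 8.9677]
2-norm of b is 6.0000; of x, 20.9995
δb = ε·‖b‖·d = [0.0404 0.0000 0.0539]; solving A·Δx = δb gives ‖Δx‖ = 0.6946
realised ‖Δx‖/‖x‖ = 0.0331
tightness: 0.0331 against a bound of 0.4399 (unrounded ratio ≈ 0.0752)


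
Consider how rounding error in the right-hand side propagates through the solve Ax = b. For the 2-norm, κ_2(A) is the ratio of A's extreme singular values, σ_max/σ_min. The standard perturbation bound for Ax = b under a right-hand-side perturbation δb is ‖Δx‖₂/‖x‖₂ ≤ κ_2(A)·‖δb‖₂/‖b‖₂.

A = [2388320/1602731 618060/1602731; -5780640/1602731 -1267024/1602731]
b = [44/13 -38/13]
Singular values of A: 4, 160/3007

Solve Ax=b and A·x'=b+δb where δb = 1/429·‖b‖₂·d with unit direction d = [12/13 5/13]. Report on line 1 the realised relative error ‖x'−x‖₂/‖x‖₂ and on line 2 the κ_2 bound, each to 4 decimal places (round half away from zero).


largest singular value 4, smallest 160/3007
κ = σ_max/σ_min = 4/(160/3007) = 75.1750
worst-case relative error ≤ 75.1750 × 1/429 = 0.1752
solve Ax = b  →  x = [-7.2753 36.8902]
2-norm of b is 4.4721; of x, 37.6008
re-solving with b+δb shifts x by Δx of norm 0.1959
realised ‖Δx‖/‖x‖ = 0.0052
tightness: 0.0052 against a bound of 0.1752 (unrounded ratio ≈ 0.0297)

0.0052
0.1752
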